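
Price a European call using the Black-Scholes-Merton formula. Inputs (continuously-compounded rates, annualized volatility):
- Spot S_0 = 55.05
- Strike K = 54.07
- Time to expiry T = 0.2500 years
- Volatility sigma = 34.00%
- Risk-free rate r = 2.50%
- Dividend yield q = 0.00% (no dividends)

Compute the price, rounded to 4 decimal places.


d1 = (ln(S/K) + (r - q + 0.5*sigma^2) * T) / (sigma * sqrt(T)) = 0.22742565
d2 = d1 - sigma * sqrt(T) = 0.05742565
exp(-rT) = 0.99376949; exp(-qT) = 1.00000000
C = S_0 * exp(-qT) * N(d1) - K * exp(-rT) * N(d2)
N(d1) = 0.58995361; N(d2) = 0.52289693
C = 55.0500 * 1.00000000 * 0.58995361 - 54.0700 * 0.99376949 * 0.52289693 = 4.3801

Answer: Price = 4.3801


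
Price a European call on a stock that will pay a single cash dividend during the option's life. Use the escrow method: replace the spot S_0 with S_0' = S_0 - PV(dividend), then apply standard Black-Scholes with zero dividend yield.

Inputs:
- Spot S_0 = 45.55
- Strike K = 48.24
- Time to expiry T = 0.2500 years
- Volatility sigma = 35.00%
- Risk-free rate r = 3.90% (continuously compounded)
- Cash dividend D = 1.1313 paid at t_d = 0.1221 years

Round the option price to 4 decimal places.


Answer: Price = 1.8126

Derivation:
PV(D) = D * exp(-r * t_d) = 1.1313 * 0.99524942 = 1.12592567
S_0' = S_0 - PV(D) = 45.5500 - 1.12592567 = 44.42407433
d1 = (ln(S_0'/K) + (r + sigma^2/2)*T) / (sigma*sqrt(T)) = -0.32768294
d2 = d1 - sigma*sqrt(T) = -0.50268294
exp(-rT) = 0.99029738
N(d1) = 0.37157570; N(d2) = 0.30759360
C = S_0' * N(d1) - K * exp(-rT) * N(d2) = 44.42407433 * 0.37157570 - 48.2400 * 0.99029738 * 0.30759360 = 1.8126


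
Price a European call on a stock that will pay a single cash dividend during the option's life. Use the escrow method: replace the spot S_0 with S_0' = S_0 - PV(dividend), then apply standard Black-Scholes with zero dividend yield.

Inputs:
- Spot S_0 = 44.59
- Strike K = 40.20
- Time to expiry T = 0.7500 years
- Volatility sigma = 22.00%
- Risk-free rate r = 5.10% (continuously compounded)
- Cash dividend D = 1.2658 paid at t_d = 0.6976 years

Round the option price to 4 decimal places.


Answer: Price = 5.9925

Derivation:
PV(D) = D * exp(-r * t_d) = 1.2658 * 0.96504784 = 1.22155756
S_0' = S_0 - PV(D) = 44.5900 - 1.22155756 = 43.36844244
d1 = (ln(S_0'/K) + (r + sigma^2/2)*T) / (sigma*sqrt(T)) = 0.69421147
d2 = d1 - sigma*sqrt(T) = 0.50368588
exp(-rT) = 0.96247229
N(d1) = 0.75622520; N(d2) = 0.69275893
C = S_0' * N(d1) - K * exp(-rT) * N(d2) = 43.36844244 * 0.75622520 - 40.2000 * 0.96247229 * 0.69275893 = 5.9925


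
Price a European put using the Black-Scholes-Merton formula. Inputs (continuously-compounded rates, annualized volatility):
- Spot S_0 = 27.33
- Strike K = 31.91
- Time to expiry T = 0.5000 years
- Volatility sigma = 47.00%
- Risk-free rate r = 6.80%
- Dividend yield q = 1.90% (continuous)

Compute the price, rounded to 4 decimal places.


Answer: Price = 5.9950

Derivation:
d1 = (ln(S/K) + (r - q + 0.5*sigma^2) * T) / (sigma * sqrt(T)) = -0.22630258
d2 = d1 - sigma * sqrt(T) = -0.55864276
exp(-rT) = 0.96657150; exp(-qT) = 0.99054498
P = K * exp(-rT) * N(-d2) - S_0 * exp(-qT) * N(-d1)
N(-d1) = 0.58951695; N(-d2) = 0.71179723
P = 31.9100 * 0.96657150 * 0.71179723 - 27.3300 * 0.99054498 * 0.58951695 = 5.9950


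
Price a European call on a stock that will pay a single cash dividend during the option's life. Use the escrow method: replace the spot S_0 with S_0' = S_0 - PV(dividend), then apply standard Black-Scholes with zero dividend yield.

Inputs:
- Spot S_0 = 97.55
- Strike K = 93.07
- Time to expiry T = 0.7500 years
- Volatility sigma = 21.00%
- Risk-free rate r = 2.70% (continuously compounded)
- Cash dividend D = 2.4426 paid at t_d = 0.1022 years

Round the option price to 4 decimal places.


Answer: Price = 8.8831

Derivation:
PV(D) = D * exp(-r * t_d) = 2.4426 * 0.99724440 = 2.43586918
S_0' = S_0 - PV(D) = 97.5500 - 2.43586918 = 95.11413082
d1 = (ln(S_0'/K) + (r + sigma^2/2)*T) / (sigma*sqrt(T)) = 0.32173888
d2 = d1 - sigma*sqrt(T) = 0.13987355
exp(-rT) = 0.97995365
N(d1) = 0.62617474; N(d2) = 0.55562005
C = S_0' * N(d1) - K * exp(-rT) * N(d2) = 95.11413082 * 0.62617474 - 93.0700 * 0.97995365 * 0.55562005 = 8.8831


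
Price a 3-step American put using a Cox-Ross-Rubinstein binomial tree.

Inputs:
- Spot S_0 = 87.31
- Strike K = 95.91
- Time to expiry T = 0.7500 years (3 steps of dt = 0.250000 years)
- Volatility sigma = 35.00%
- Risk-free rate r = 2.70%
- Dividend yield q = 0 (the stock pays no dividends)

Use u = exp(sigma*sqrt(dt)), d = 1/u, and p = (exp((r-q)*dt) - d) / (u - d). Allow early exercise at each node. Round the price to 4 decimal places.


dt = T/N = 0.250000
u = exp(sigma*sqrt(dt)) = 1.191246; d = 1/u = 0.839457
p = (exp((r-q)*dt) - d) / (u - d) = 0.475614
Discount per step: exp(-r*dt) = 0.993273
Stock lattice S(k, i) with i counting down-moves:
  k=0: S(0,0) = 87.3100
  k=1: S(1,0) = 104.0077; S(1,1) = 73.2930
  k=2: S(2,0) = 123.8988; S(2,1) = 87.3100; S(2,2) = 61.5263
  k=3: S(3,0) = 147.5940; S(3,1) = 104.0077; S(3,2) = 73.2930; S(3,3) = 51.6487
Terminal payoffs V(N, i) = max(K - S_T, 0):
  V(3,0) = 0.000000; V(3,1) = 0.000000; V(3,2) = 22.617008; V(3,3) = 44.261301
Backward induction: V(k, i) = exp(-r*dt) * [p * V(k+1, i) + (1-p) * V(k+1, i+1)]; then take max(V_cont, immediate exercise) for American.
  V(2,0) = exp(-r*dt) * [p*0.000000 + (1-p)*0.000000] = 0.000000; exercise = 0.000000; V(2,0) = max -> 0.000000
  V(2,1) = exp(-r*dt) * [p*0.000000 + (1-p)*22.617008] = 11.780260; exercise = 8.600000; V(2,1) = max -> 11.780260
  V(2,2) = exp(-r*dt) * [p*22.617008 + (1-p)*44.261301] = 33.738470; exercise = 34.383683; V(2,2) = max -> 34.383683
  V(1,0) = exp(-r*dt) * [p*0.000000 + (1-p)*11.780260] = 6.135848; exercise = 0.000000; V(1,0) = max -> 6.135848
  V(1,1) = exp(-r*dt) * [p*11.780260 + (1-p)*34.383683] = 23.474195; exercise = 22.617008; V(1,1) = max -> 23.474195
  V(0,0) = exp(-r*dt) * [p*6.135848 + (1-p)*23.474195] = 15.125396; exercise = 8.600000; V(0,0) = max -> 15.125396

Answer: Price = V(0,0) = 15.1254


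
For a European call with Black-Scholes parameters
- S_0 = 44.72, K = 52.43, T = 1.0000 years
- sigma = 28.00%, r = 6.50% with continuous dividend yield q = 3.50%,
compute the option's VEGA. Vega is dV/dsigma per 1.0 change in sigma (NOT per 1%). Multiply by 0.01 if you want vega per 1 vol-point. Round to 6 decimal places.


d1 = -0.3209218491; d2 = -0.6009218491
phi(d1) = 0.3789185708; exp(-qT) = 0.9656054163; exp(-rT) = 0.9370674634
Vega = S * exp(-qT) * phi(d1) * sqrt(T) = 44.7200 * 0.9656054163 * 0.3789185708 * 1.0000000000 = 16.362414

Answer: Vega = 16.362414


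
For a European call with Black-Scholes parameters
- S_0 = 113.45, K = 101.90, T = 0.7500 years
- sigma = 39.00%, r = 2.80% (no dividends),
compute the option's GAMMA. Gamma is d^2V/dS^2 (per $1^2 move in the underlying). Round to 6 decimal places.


d1 = 0.5489498795; d2 = 0.2111999720
phi(d1) = 0.3431417958; exp(-qT) = 1.0000000000; exp(-rT) = 0.9792189646
Gamma = exp(-qT) * phi(d1) / (S * sigma * sqrt(T)) = 1.0000000000 * 0.3431417958 / (113.4500 * 0.3900 * 0.8660254038) = 0.008955

Answer: Gamma = 0.008955


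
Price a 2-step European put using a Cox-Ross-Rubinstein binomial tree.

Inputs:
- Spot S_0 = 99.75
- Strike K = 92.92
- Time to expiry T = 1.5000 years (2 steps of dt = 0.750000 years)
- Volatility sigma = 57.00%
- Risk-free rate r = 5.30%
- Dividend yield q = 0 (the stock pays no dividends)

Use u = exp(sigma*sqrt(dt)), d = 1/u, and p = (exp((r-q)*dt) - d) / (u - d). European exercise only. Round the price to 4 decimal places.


Answer: Price = V(0,0) = 17.4126

Derivation:
dt = T/N = 0.750000
u = exp(sigma*sqrt(dt)) = 1.638260; d = 1/u = 0.610404
p = (exp((r-q)*dt) - d) / (u - d) = 0.418489
Discount per step: exp(-r*dt) = 0.961030
Stock lattice S(k, i) with i counting down-moves:
  k=0: S(0,0) = 99.7500
  k=1: S(1,0) = 163.4164; S(1,1) = 60.8878
  k=2: S(2,0) = 267.7185; S(2,1) = 99.7500; S(2,2) = 37.1661
Terminal payoffs V(N, i) = max(K - S_T, 0):
  V(2,0) = 0.000000; V(2,1) = 0.000000; V(2,2) = 55.753861
Backward induction: V(k, i) = exp(-r*dt) * [p * V(k+1, i) + (1-p) * V(k+1, i+1)].
  V(1,0) = exp(-r*dt) * [p*0.000000 + (1-p)*0.000000] = 0.000000
  V(1,1) = exp(-r*dt) * [p*0.000000 + (1-p)*55.753861] = 31.157986
  V(0,0) = exp(-r*dt) * [p*0.000000 + (1-p)*31.157986] = 17.412608


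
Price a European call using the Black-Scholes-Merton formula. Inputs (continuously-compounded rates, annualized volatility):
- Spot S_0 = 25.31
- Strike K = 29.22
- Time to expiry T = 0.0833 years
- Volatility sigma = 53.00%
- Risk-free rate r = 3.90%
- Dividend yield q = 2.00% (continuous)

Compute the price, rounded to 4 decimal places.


d1 = (ln(S/K) + (r - q + 0.5*sigma^2) * T) / (sigma * sqrt(T)) = -0.85228487
d2 = d1 - sigma * sqrt(T) = -1.00525209
exp(-rT) = 0.99675657; exp(-qT) = 0.99833539
C = S_0 * exp(-qT) * N(d1) - K * exp(-rT) * N(d2)
N(d1) = 0.19702800; N(d2) = 0.15738774
C = 25.3100 * 0.99833539 * 0.19702800 - 29.2200 * 0.99675657 * 0.15738774 = 0.3945

Answer: Price = 0.3945


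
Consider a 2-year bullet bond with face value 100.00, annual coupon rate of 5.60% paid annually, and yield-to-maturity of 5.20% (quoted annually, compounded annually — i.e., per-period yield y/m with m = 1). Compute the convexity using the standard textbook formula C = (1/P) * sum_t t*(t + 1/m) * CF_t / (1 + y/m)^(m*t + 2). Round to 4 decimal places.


Coupon per period c = face * coupon_rate / m = 5.600000
Periods per year m = 1; per-period yield y/m = 0.052000
Number of cashflows N = 2
Cashflows (t years, CF_t, discount factor 1/(1+y/m)^(m*t), PV):
  t = 1.0000: CF_t = 5.600000, DF = 0.950570, PV = 5.323194
  t = 2.0000: CF_t = 105.600000, DF = 0.903584, PV = 95.418468
Price P = sum_t PV_t = 100.741662
Convexity numerator sum_t t*(t + 1/m) * CF_t / (1+y/m)^(m*t + 2):
  t = 1.0000: term = 9.619905
  t = 2.0000: term = 517.311591
Convexity = (1/P) * sum = 526.931496 / 100.741662 = 5.230522

Answer: Convexity = 5.2305


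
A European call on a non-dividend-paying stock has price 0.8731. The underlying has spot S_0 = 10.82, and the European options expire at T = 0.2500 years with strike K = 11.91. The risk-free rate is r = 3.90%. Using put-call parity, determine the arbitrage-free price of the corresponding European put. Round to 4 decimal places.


Put-call parity: C - P = S_0 * exp(-qT) - K * exp(-rT).
S_0 * exp(-qT) = 10.8200 * 1.00000000 = 10.82000000
K * exp(-rT) = 11.9100 * 0.99029738 = 11.79444176
P = C - S*exp(-qT) + K*exp(-rT)
P = 0.8731 - 10.82000000 + 11.79444176 = 1.8475

Answer: Put price = 1.8475


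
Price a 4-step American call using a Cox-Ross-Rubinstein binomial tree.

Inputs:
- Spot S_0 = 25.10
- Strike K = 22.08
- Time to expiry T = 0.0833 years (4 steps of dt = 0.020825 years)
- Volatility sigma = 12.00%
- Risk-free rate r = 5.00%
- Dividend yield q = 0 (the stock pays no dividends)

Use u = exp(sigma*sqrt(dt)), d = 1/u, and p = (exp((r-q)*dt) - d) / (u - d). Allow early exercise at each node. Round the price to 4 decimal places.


dt = T/N = 0.020825
u = exp(sigma*sqrt(dt)) = 1.017468; d = 1/u = 0.982832
p = (exp((r-q)*dt) - d) / (u - d) = 0.525749
Discount per step: exp(-r*dt) = 0.998959
Stock lattice S(k, i) with i counting down-moves:
  k=0: S(0,0) = 25.1000
  k=1: S(1,0) = 25.5384; S(1,1) = 24.6691
  k=2: S(2,0) = 25.9845; S(2,1) = 25.1000; S(2,2) = 24.2456
  k=3: S(3,0) = 26.4384; S(3,1) = 25.5384; S(3,2) = 24.6691; S(3,3) = 23.8293
  k=4: S(4,0) = 26.9003; S(4,1) = 25.9845; S(4,2) = 25.1000; S(4,3) = 24.2456; S(4,4) = 23.4202
Terminal payoffs V(N, i) = max(S_T - K, 0):
  V(4,0) = 4.820262; V(4,1) = 3.904545; V(4,2) = 3.020000; V(4,3) = 2.165566; V(4,4) = 1.340218
Backward induction: V(k, i) = exp(-r*dt) * [p * V(k+1, i) + (1-p) * V(k+1, i+1)]; then take max(V_cont, immediate exercise) for American.
  V(3,0) = exp(-r*dt) * [p*4.820262 + (1-p)*3.904545] = 4.381418; exercise = 4.358439; V(3,0) = max -> 4.381418
  V(3,1) = exp(-r*dt) * [p*3.904545 + (1-p)*3.020000] = 3.481422; exercise = 3.458443; V(3,1) = max -> 3.481422
  V(3,2) = exp(-r*dt) * [p*3.020000 + (1-p)*2.165566] = 2.612063; exercise = 2.589084; V(3,2) = max -> 2.612063
  V(3,3) = exp(-r*dt) * [p*2.165566 + (1-p)*1.340218] = 1.772298; exercise = 1.749319; V(3,3) = max -> 1.772298
  V(2,0) = exp(-r*dt) * [p*4.381418 + (1-p)*3.481422] = 3.950479; exercise = 3.904545; V(2,0) = max -> 3.950479
  V(2,1) = exp(-r*dt) * [p*3.481422 + (1-p)*2.612063] = 3.065934; exercise = 3.020000; V(2,1) = max -> 3.065934
  V(2,2) = exp(-r*dt) * [p*2.612063 + (1-p)*1.772298] = 2.211500; exercise = 2.165566; V(2,2) = max -> 2.211500
  V(1,0) = exp(-r*dt) * [p*3.950479 + (1-p)*3.065934] = 3.527308; exercise = 3.458443; V(1,0) = max -> 3.527308
  V(1,1) = exp(-r*dt) * [p*3.065934 + (1-p)*2.211500] = 2.657949; exercise = 2.589084; V(1,1) = max -> 2.657949
  V(0,0) = exp(-r*dt) * [p*3.527308 + (1-p)*2.657949] = 3.111772; exercise = 3.020000; V(0,0) = max -> 3.111772

Answer: Price = V(0,0) = 3.1118


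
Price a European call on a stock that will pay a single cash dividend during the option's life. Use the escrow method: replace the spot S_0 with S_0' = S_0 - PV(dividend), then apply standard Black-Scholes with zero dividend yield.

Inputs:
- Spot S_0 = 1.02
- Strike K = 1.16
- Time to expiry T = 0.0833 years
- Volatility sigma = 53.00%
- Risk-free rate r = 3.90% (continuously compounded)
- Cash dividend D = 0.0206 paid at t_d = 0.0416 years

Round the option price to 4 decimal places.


PV(D) = D * exp(-r * t_d) = 0.0206 * 0.99837892 = 0.02056661
S_0' = S_0 - PV(D) = 1.0200 - 0.02056661 = 0.99943339
d1 = (ln(S_0'/K) + (r + sigma^2/2)*T) / (sigma*sqrt(T)) = -0.87625694
d2 = d1 - sigma*sqrt(T) = -1.02922415
exp(-rT) = 0.99675657
N(d1) = 0.19044519; N(d2) = 0.15168718
C = S_0' * N(d1) - K * exp(-rT) * N(d2) = 0.99943339 * 0.19044519 - 1.1600 * 0.99675657 * 0.15168718 = 0.0150

Answer: Price = 0.0150


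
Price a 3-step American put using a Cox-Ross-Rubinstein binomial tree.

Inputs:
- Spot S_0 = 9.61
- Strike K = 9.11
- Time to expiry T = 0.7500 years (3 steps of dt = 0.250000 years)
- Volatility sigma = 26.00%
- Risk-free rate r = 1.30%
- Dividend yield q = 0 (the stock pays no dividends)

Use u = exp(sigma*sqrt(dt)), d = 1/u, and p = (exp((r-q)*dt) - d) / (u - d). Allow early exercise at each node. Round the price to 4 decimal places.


dt = T/N = 0.250000
u = exp(sigma*sqrt(dt)) = 1.138828; d = 1/u = 0.878095
p = (exp((r-q)*dt) - d) / (u - d) = 0.480031
Discount per step: exp(-r*dt) = 0.996755
Stock lattice S(k, i) with i counting down-moves:
  k=0: S(0,0) = 9.6100
  k=1: S(1,0) = 10.9441; S(1,1) = 8.4385
  k=2: S(2,0) = 12.4635; S(2,1) = 9.6100; S(2,2) = 7.4098
  k=3: S(3,0) = 14.1938; S(3,1) = 10.9441; S(3,2) = 8.4385; S(3,3) = 6.5065
Terminal payoffs V(N, i) = max(K - S_T, 0):
  V(3,0) = 0.000000; V(3,1) = 0.000000; V(3,2) = 0.671503; V(3,3) = 2.603483
Backward induction: V(k, i) = exp(-r*dt) * [p * V(k+1, i) + (1-p) * V(k+1, i+1)]; then take max(V_cont, immediate exercise) for American.
  V(2,0) = exp(-r*dt) * [p*0.000000 + (1-p)*0.000000] = 0.000000; exercise = 0.000000; V(2,0) = max -> 0.000000
  V(2,1) = exp(-r*dt) * [p*0.000000 + (1-p)*0.671503] = 0.348028; exercise = 0.000000; V(2,1) = max -> 0.348028
  V(2,2) = exp(-r*dt) * [p*0.671503 + (1-p)*2.603483] = 1.670635; exercise = 1.700194; V(2,2) = max -> 1.700194
  V(1,0) = exp(-r*dt) * [p*0.000000 + (1-p)*0.348028] = 0.180377; exercise = 0.000000; V(1,0) = max -> 0.180377
  V(1,1) = exp(-r*dt) * [p*0.348028 + (1-p)*1.700194] = 1.047702; exercise = 0.671503; V(1,1) = max -> 1.047702
  V(0,0) = exp(-r*dt) * [p*0.180377 + (1-p)*1.047702] = 0.629311; exercise = 0.000000; V(0,0) = max -> 0.629311

Answer: Price = V(0,0) = 0.6293


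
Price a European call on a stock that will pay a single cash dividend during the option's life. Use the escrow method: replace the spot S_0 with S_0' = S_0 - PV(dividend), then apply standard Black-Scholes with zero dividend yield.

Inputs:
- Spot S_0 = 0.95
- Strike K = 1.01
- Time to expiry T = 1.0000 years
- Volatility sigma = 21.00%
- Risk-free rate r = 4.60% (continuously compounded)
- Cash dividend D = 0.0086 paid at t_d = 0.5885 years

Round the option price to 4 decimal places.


Answer: Price = 0.0687

Derivation:
PV(D) = D * exp(-r * t_d) = 0.0086 * 0.97329214 = 0.00837031
S_0' = S_0 - PV(D) = 0.9500 - 0.00837031 = 0.94162969
d1 = (ln(S_0'/K) + (r + sigma^2/2)*T) / (sigma*sqrt(T)) = -0.00973107
d2 = d1 - sigma*sqrt(T) = -0.21973107
exp(-rT) = 0.95504196
N(d1) = 0.49611792; N(d2) = 0.41304030
C = S_0' * N(d1) - K * exp(-rT) * N(d2) = 0.94162969 * 0.49611792 - 1.0100 * 0.95504196 * 0.41304030 = 0.0687


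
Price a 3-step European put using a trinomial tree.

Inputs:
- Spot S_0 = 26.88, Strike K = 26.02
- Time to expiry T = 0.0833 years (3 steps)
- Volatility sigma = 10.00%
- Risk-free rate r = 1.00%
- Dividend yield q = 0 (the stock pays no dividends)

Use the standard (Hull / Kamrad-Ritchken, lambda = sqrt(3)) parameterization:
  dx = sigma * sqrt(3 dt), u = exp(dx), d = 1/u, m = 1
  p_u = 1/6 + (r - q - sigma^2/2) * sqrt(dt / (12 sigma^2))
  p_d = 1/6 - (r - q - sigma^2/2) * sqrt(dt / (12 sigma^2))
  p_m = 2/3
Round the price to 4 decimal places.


Answer: Price = V(0,0) = 0.0410

Derivation:
dt = T/N = 0.027767; dx = sigma*sqrt(3*dt) = 0.028862
u = exp(dx) = 1.029282; d = 1/u = 0.971551
p_u = 0.169072, p_m = 0.666667, p_d = 0.164262
Discount per step: exp(-r*dt) = 0.999722
Stock lattice S(k, j) with j the centered position index:
  k=0: S(0,+0) = 26.8800
  k=1: S(1,-1) = 26.1153; S(1,+0) = 26.8800; S(1,+1) = 27.6671
  k=2: S(2,-2) = 25.3723; S(2,-1) = 26.1153; S(2,+0) = 26.8800; S(2,+1) = 27.6671; S(2,+2) = 28.4773
  k=3: S(3,-3) = 24.6505; S(3,-2) = 25.3723; S(3,-1) = 26.1153; S(3,+0) = 26.8800; S(3,+1) = 27.6671; S(3,+2) = 28.4773; S(3,+3) = 29.3111
Terminal payoffs V(N, j) = max(K - S_T, 0):
  V(3,-3) = 1.369497; V(3,-2) = 0.647674; V(3,-1) = 0.000000; V(3,+0) = 0.000000; V(3,+1) = 0.000000; V(3,+2) = 0.000000; V(3,+3) = 0.000000
Backward induction: V(k, j) = exp(-r*dt) * [p_u * V(k+1, j+1) + p_m * V(k+1, j) + p_d * V(k+1, j-1)]
  V(2,-2) = exp(-r*dt) * [p_u*0.000000 + p_m*0.647674 + p_d*1.369497] = 0.656556
  V(2,-1) = exp(-r*dt) * [p_u*0.000000 + p_m*0.000000 + p_d*0.647674] = 0.106358
  V(2,+0) = exp(-r*dt) * [p_u*0.000000 + p_m*0.000000 + p_d*0.000000] = 0.000000
  V(2,+1) = exp(-r*dt) * [p_u*0.000000 + p_m*0.000000 + p_d*0.000000] = 0.000000
  V(2,+2) = exp(-r*dt) * [p_u*0.000000 + p_m*0.000000 + p_d*0.000000] = 0.000000
  V(1,-1) = exp(-r*dt) * [p_u*0.000000 + p_m*0.106358 + p_d*0.656556] = 0.178703
  V(1,+0) = exp(-r*dt) * [p_u*0.000000 + p_m*0.000000 + p_d*0.106358] = 0.017466
  V(1,+1) = exp(-r*dt) * [p_u*0.000000 + p_m*0.000000 + p_d*0.000000] = 0.000000
  V(0,+0) = exp(-r*dt) * [p_u*0.000000 + p_m*0.017466 + p_d*0.178703] = 0.040986


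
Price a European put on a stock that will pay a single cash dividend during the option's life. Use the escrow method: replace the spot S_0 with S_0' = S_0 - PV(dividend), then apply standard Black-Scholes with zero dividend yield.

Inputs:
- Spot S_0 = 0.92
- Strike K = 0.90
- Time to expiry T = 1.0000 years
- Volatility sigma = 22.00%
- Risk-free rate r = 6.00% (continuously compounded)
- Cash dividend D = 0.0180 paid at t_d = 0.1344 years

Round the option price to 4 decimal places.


Answer: Price = 0.0524

Derivation:
PV(D) = D * exp(-r * t_d) = 0.0180 * 0.99196843 = 0.01785543
S_0' = S_0 - PV(D) = 0.9200 - 0.01785543 = 0.90214457
d1 = (ln(S_0'/K) + (r + sigma^2/2)*T) / (sigma*sqrt(T)) = 0.39354554
d2 = d1 - sigma*sqrt(T) = 0.17354554
exp(-rT) = 0.94176453
N(-d1) = 0.34695830; N(-d2) = 0.43111132
P = K * exp(-rT) * N(-d2) - S_0' * N(-d1) = 0.9000 * 0.94176453 * 0.43111132 - 0.90214457 * 0.34695830 = 0.0524


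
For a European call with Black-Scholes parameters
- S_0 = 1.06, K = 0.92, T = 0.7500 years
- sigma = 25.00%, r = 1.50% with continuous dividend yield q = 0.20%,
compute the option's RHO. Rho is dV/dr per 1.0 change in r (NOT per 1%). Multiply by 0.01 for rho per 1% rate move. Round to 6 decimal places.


Answer: Rho = 0.493120

Derivation:
d1 = 0.8075422097; d2 = 0.5910358588
phi(d1) = 0.2879406941; exp(-qT) = 0.9985011244; exp(-rT) = 0.9888130446
N(d2) = 0.7227518026
Rho = K*T*exp(-rT)*N(d2) = 0.9200 * 0.7500 * 0.9888130446 * 0.7227518026 = 0.493120


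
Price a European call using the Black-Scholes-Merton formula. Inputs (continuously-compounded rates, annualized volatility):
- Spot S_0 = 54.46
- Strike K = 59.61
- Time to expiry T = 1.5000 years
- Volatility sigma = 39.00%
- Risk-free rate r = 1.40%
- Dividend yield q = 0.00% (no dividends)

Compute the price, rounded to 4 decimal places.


d1 = (ln(S/K) + (r - q + 0.5*sigma^2) * T) / (sigma * sqrt(T)) = 0.09362105
d2 = d1 - sigma * sqrt(T) = -0.38402945
exp(-rT) = 0.97921896; exp(-qT) = 1.00000000
C = S_0 * exp(-qT) * N(d1) - K * exp(-rT) * N(d2)
N(d1) = 0.53729491; N(d2) = 0.35047831
C = 54.4600 * 1.00000000 * 0.53729491 - 59.6100 * 0.97921896 * 0.35047831 = 8.8032

Answer: Price = 8.8032


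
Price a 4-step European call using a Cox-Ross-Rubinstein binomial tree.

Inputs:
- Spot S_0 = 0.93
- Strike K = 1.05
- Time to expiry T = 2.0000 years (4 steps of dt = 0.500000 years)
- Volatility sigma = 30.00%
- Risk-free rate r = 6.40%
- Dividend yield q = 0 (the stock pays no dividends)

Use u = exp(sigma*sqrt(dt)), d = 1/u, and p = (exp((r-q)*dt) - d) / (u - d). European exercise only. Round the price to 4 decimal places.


Answer: Price = V(0,0) = 0.1633

Derivation:
dt = T/N = 0.500000
u = exp(sigma*sqrt(dt)) = 1.236311; d = 1/u = 0.808858
p = (exp((r-q)*dt) - d) / (u - d) = 0.523238
Discount per step: exp(-r*dt) = 0.968507
Stock lattice S(k, i) with i counting down-moves:
  k=0: S(0,0) = 0.9300
  k=1: S(1,0) = 1.1498; S(1,1) = 0.7522
  k=2: S(2,0) = 1.4215; S(2,1) = 0.9300; S(2,2) = 0.6085
  k=3: S(3,0) = 1.7574; S(3,1) = 1.1498; S(3,2) = 0.7522; S(3,3) = 0.4922
  k=4: S(4,0) = 2.1727; S(4,1) = 1.4215; S(4,2) = 0.9300; S(4,3) = 0.6085; S(4,4) = 0.3981
Terminal payoffs V(N, i) = max(S_T - K, 0):
  V(4,0) = 1.122671; V(4,1) = 0.371473; V(4,2) = 0.000000; V(4,3) = 0.000000; V(4,4) = 0.000000
Backward induction: V(k, i) = exp(-r*dt) * [p * V(k+1, i) + (1-p) * V(k+1, i+1)].
  V(3,0) = exp(-r*dt) * [p*1.122671 + (1-p)*0.371473] = 0.740450
  V(3,1) = exp(-r*dt) * [p*0.371473 + (1-p)*0.000000] = 0.188247
  V(3,2) = exp(-r*dt) * [p*0.000000 + (1-p)*0.000000] = 0.000000
  V(3,3) = exp(-r*dt) * [p*0.000000 + (1-p)*0.000000] = 0.000000
  V(2,0) = exp(-r*dt) * [p*0.740450 + (1-p)*0.188247] = 0.462153
  V(2,1) = exp(-r*dt) * [p*0.188247 + (1-p)*0.000000] = 0.095396
  V(2,2) = exp(-r*dt) * [p*0.000000 + (1-p)*0.000000] = 0.000000
  V(1,0) = exp(-r*dt) * [p*0.462153 + (1-p)*0.095396] = 0.278249
  V(1,1) = exp(-r*dt) * [p*0.095396 + (1-p)*0.000000] = 0.048343
  V(0,0) = exp(-r*dt) * [p*0.278249 + (1-p)*0.048343] = 0.163327


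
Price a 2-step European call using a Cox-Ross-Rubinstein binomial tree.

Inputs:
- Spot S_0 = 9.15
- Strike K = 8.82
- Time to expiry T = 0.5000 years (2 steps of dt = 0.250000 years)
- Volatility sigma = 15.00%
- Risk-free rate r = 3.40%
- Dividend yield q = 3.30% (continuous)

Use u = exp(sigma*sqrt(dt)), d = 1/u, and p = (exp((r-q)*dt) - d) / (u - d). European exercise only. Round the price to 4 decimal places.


dt = T/N = 0.250000
u = exp(sigma*sqrt(dt)) = 1.077884; d = 1/u = 0.927743
p = (exp((r-q)*dt) - d) / (u - d) = 0.482924
Discount per step: exp(-r*dt) = 0.991536
Stock lattice S(k, i) with i counting down-moves:
  k=0: S(0,0) = 9.1500
  k=1: S(1,0) = 9.8626; S(1,1) = 8.4889
  k=2: S(2,0) = 10.6308; S(2,1) = 9.1500; S(2,2) = 7.8755
Terminal payoffs V(N, i) = max(S_T - K, 0):
  V(2,0) = 1.810783; V(2,1) = 0.330000; V(2,2) = 0.000000
Backward induction: V(k, i) = exp(-r*dt) * [p * V(k+1, i) + (1-p) * V(k+1, i+1)].
  V(1,0) = exp(-r*dt) * [p*1.810783 + (1-p)*0.330000] = 1.036260
  V(1,1) = exp(-r*dt) * [p*0.330000 + (1-p)*0.000000] = 0.158016
  V(0,0) = exp(-r*dt) * [p*1.036260 + (1-p)*0.158016] = 0.577214

Answer: Price = V(0,0) = 0.5772


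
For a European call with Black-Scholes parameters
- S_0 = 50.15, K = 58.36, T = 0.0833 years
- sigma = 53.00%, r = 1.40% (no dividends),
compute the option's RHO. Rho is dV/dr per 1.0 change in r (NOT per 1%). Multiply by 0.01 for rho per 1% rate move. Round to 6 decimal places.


Answer: Rho = 0.702001

Derivation:
d1 = -0.9070343660; d2 = -1.0600015847
phi(d1) = 0.2643994625; exp(-qT) = 1.0000000000; exp(-rT) = 0.9988344797
N(d2) = 0.1445719392
Rho = K*T*exp(-rT)*N(d2) = 58.3600 * 0.0833 * 0.9988344797 * 0.1445719392 = 0.702001


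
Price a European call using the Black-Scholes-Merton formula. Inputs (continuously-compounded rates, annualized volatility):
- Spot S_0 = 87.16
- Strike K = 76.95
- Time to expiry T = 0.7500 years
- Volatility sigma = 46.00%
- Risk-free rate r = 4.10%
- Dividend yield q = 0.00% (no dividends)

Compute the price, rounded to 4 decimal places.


d1 = (ln(S/K) + (r - q + 0.5*sigma^2) * T) / (sigma * sqrt(T)) = 0.58912232
d2 = d1 - sigma * sqrt(T) = 0.19075063
exp(-rT) = 0.96971797; exp(-qT) = 1.00000000
C = S_0 * exp(-qT) * N(d1) - K * exp(-rT) * N(d2)
N(d1) = 0.72211039; N(d2) = 0.57563951
C = 87.1600 * 1.00000000 * 0.72211039 - 76.9500 * 0.96971797 * 0.57563951 = 19.9850

Answer: Price = 19.9850


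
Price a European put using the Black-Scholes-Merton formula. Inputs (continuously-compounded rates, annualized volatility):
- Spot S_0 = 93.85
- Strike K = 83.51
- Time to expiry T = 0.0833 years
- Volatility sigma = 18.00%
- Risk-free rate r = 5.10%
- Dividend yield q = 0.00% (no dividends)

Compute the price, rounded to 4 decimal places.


d1 = (ln(S/K) + (r - q + 0.5*sigma^2) * T) / (sigma * sqrt(T)) = 2.35469634
d2 = d1 - sigma * sqrt(T) = 2.30274521
exp(-rT) = 0.99576071; exp(-qT) = 1.00000000
P = K * exp(-rT) * N(-d2) - S_0 * exp(-qT) * N(-d1)
N(-d1) = 0.00926892; N(-d2) = 0.01064659
P = 83.5100 * 0.99576071 * 0.01064659 - 93.8500 * 1.00000000 * 0.00926892 = 0.0154

Answer: Price = 0.0154


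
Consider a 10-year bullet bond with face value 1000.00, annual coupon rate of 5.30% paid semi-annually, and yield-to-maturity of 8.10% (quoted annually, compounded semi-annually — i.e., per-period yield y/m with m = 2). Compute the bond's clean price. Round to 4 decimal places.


Coupon per period c = face * coupon_rate / m = 26.500000
Periods per year m = 2; per-period yield y/m = 0.040500
Number of cashflows N = 20
Cashflows (t years, CF_t, discount factor 1/(1+y/m)^(m*t), PV):
  t = 0.5000: CF_t = 26.500000, DF = 0.961076, PV = 25.468525
  t = 1.0000: CF_t = 26.500000, DF = 0.923668, PV = 24.477198
  t = 1.5000: CF_t = 26.500000, DF = 0.887715, PV = 23.524458
  t = 2.0000: CF_t = 26.500000, DF = 0.853162, PV = 22.608801
  t = 2.5000: CF_t = 26.500000, DF = 0.819954, PV = 21.728785
  t = 3.0000: CF_t = 26.500000, DF = 0.788039, PV = 20.883023
  t = 3.5000: CF_t = 26.500000, DF = 0.757365, PV = 20.070181
  t = 4.0000: CF_t = 26.500000, DF = 0.727886, PV = 19.288977
  t = 4.5000: CF_t = 26.500000, DF = 0.699554, PV = 18.538181
  t = 5.0000: CF_t = 26.500000, DF = 0.672325, PV = 17.816608
  t = 5.5000: CF_t = 26.500000, DF = 0.646156, PV = 17.123122
  t = 6.0000: CF_t = 26.500000, DF = 0.621005, PV = 16.456628
  t = 6.5000: CF_t = 26.500000, DF = 0.596833, PV = 15.816077
  t = 7.0000: CF_t = 26.500000, DF = 0.573602, PV = 15.200459
  t = 7.5000: CF_t = 26.500000, DF = 0.551276, PV = 14.608802
  t = 8.0000: CF_t = 26.500000, DF = 0.529818, PV = 14.040175
  t = 8.5000: CF_t = 26.500000, DF = 0.509196, PV = 13.493681
  t = 9.0000: CF_t = 26.500000, DF = 0.489376, PV = 12.968458
  t = 9.5000: CF_t = 26.500000, DF = 0.470328, PV = 12.463679
  t = 10.0000: CF_t = 1026.500000, DF = 0.452021, PV = 463.999233
Price P = sum_t PV_t = 810.575052

Answer: Price = 810.5751


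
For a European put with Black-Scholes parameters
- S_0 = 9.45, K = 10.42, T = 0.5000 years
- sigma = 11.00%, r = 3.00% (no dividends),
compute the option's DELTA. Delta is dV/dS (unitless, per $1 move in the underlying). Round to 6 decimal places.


Answer: Delta = -0.847200

Derivation:
d1 = -1.0244986644; d2 = -1.1022804103
phi(d1) = 0.2360439435; exp(-qT) = 1.0000000000; exp(-rT) = 0.9851119396
N(-d1) = 0.8472000993
Delta = -exp(-qT) * N(-d1) = -1.0000000000 * 0.8472000993 = -0.847200


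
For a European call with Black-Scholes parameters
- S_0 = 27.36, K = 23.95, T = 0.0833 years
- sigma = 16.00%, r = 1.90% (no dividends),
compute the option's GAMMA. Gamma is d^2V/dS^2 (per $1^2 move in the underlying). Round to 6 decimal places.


Answer: Gamma = 0.004193

Derivation:
d1 = 2.9399369160; d2 = 2.8937581330
phi(d1) = 0.0052973262; exp(-qT) = 1.0000000000; exp(-rT) = 0.9984185518
Gamma = exp(-qT) * phi(d1) / (S * sigma * sqrt(T)) = 1.0000000000 * 0.0052973262 / (27.3600 * 0.1600 * 0.2886173938) = 0.004193


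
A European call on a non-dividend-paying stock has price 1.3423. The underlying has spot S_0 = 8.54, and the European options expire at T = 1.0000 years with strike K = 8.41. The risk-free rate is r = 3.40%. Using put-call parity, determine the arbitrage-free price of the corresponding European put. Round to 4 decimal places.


Answer: Put price = 0.9312

Derivation:
Put-call parity: C - P = S_0 * exp(-qT) - K * exp(-rT).
S_0 * exp(-qT) = 8.5400 * 1.00000000 = 8.54000000
K * exp(-rT) = 8.4100 * 0.96657150 = 8.12886635
P = C - S*exp(-qT) + K*exp(-rT)
P = 1.3423 - 8.54000000 + 8.12886635 = 0.9312


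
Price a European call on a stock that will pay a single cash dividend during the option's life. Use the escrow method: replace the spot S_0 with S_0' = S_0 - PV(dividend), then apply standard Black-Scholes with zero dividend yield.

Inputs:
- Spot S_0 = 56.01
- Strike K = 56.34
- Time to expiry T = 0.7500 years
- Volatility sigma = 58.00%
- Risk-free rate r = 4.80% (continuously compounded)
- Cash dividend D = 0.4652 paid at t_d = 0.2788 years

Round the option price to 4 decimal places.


Answer: Price = 11.5082

Derivation:
PV(D) = D * exp(-r * t_d) = 0.4652 * 0.98670675 = 0.45901598
S_0' = S_0 - PV(D) = 56.0100 - 0.45901598 = 55.55098402
d1 = (ln(S_0'/K) + (r + sigma^2/2)*T) / (sigma*sqrt(T)) = 0.29474023
d2 = d1 - sigma*sqrt(T) = -0.20755450
exp(-rT) = 0.96464029
N(d1) = 0.61590384; N(d2) = 0.41778842
C = S_0' * N(d1) - K * exp(-rT) * N(d2) = 55.55098402 * 0.61590384 - 56.3400 * 0.96464029 * 0.41778842 = 11.5082


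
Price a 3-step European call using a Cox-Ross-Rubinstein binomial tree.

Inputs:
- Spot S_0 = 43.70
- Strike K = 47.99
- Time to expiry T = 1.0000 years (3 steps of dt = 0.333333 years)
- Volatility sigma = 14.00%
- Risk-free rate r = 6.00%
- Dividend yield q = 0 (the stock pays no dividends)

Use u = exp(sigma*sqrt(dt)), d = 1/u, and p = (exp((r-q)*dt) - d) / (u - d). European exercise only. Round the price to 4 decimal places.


dt = T/N = 0.333333
u = exp(sigma*sqrt(dt)) = 1.084186; d = 1/u = 0.922351
p = (exp((r-q)*dt) - d) / (u - d) = 0.604631
Discount per step: exp(-r*dt) = 0.980199
Stock lattice S(k, i) with i counting down-moves:
  k=0: S(0,0) = 43.7000
  k=1: S(1,0) = 47.3789; S(1,1) = 40.3068
  k=2: S(2,0) = 51.3675; S(2,1) = 43.7000; S(2,2) = 37.1770
  k=3: S(3,0) = 55.6919; S(3,1) = 47.3789; S(3,2) = 40.3068; S(3,3) = 34.2902
Terminal payoffs V(N, i) = max(S_T - K, 0):
  V(3,0) = 7.701928; V(3,1) = 0.000000; V(3,2) = 0.000000; V(3,3) = 0.000000
Backward induction: V(k, i) = exp(-r*dt) * [p * V(k+1, i) + (1-p) * V(k+1, i+1)].
  V(2,0) = exp(-r*dt) * [p*7.701928 + (1-p)*0.000000] = 4.564614
  V(2,1) = exp(-r*dt) * [p*0.000000 + (1-p)*0.000000] = 0.000000
  V(2,2) = exp(-r*dt) * [p*0.000000 + (1-p)*0.000000] = 0.000000
  V(1,0) = exp(-r*dt) * [p*4.564614 + (1-p)*0.000000] = 2.705258
  V(1,1) = exp(-r*dt) * [p*0.000000 + (1-p)*0.000000] = 0.000000
  V(0,0) = exp(-r*dt) * [p*2.705258 + (1-p)*0.000000] = 1.603295

Answer: Price = V(0,0) = 1.6033


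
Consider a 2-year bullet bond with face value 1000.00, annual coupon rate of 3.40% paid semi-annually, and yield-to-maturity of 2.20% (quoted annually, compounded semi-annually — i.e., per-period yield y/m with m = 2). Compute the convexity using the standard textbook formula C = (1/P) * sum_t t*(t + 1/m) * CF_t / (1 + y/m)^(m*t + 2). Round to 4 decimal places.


Coupon per period c = face * coupon_rate / m = 17.000000
Periods per year m = 2; per-period yield y/m = 0.011000
Number of cashflows N = 4
Cashflows (t years, CF_t, discount factor 1/(1+y/m)^(m*t), PV):
  t = 0.5000: CF_t = 17.000000, DF = 0.989120, PV = 16.815035
  t = 1.0000: CF_t = 17.000000, DF = 0.978358, PV = 16.632082
  t = 1.5000: CF_t = 17.000000, DF = 0.967713, PV = 16.451119
  t = 2.0000: CF_t = 1017.000000, DF = 0.957184, PV = 973.456010
Price P = sum_t PV_t = 1023.354245
Convexity numerator sum_t t*(t + 1/m) * CF_t / (1+y/m)^(m*t + 2):
  t = 0.5000: term = 8.225560
  t = 1.0000: term = 24.408189
  t = 1.5000: term = 48.285240
  t = 2.0000: term = 4761.941148
Convexity = (1/P) * sum = 4842.860137 / 1023.354245 = 4.732340

Answer: Convexity = 4.7323


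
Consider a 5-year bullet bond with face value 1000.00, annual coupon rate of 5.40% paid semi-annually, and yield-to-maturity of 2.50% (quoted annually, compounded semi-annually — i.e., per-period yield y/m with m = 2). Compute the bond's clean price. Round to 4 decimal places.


Answer: Price = 1135.5101

Derivation:
Coupon per period c = face * coupon_rate / m = 27.000000
Periods per year m = 2; per-period yield y/m = 0.012500
Number of cashflows N = 10
Cashflows (t years, CF_t, discount factor 1/(1+y/m)^(m*t), PV):
  t = 0.5000: CF_t = 27.000000, DF = 0.987654, PV = 26.666667
  t = 1.0000: CF_t = 27.000000, DF = 0.975461, PV = 26.337449
  t = 1.5000: CF_t = 27.000000, DF = 0.963418, PV = 26.012295
  t = 2.0000: CF_t = 27.000000, DF = 0.951524, PV = 25.691155
  t = 2.5000: CF_t = 27.000000, DF = 0.939777, PV = 25.373981
  t = 3.0000: CF_t = 27.000000, DF = 0.928175, PV = 25.060722
  t = 3.5000: CF_t = 27.000000, DF = 0.916716, PV = 24.751330
  t = 4.0000: CF_t = 27.000000, DF = 0.905398, PV = 24.445758
  t = 4.5000: CF_t = 27.000000, DF = 0.894221, PV = 24.143959
  t = 5.0000: CF_t = 1027.000000, DF = 0.883181, PV = 907.026811
Price P = sum_t PV_t = 1135.510126


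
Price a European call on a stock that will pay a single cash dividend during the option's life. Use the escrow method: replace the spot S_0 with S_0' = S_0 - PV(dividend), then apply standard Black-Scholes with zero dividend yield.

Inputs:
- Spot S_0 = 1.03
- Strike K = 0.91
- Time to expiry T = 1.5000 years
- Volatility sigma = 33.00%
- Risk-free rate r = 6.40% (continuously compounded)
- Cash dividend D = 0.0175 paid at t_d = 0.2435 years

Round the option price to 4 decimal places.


PV(D) = D * exp(-r * t_d) = 0.0175 * 0.98453680 = 0.01722939
S_0' = S_0 - PV(D) = 1.0300 - 0.01722939 = 1.01277061
d1 = (ln(S_0'/K) + (r + sigma^2/2)*T) / (sigma*sqrt(T)) = 0.70435307
d2 = d1 - sigma*sqrt(T) = 0.30018727
exp(-rT) = 0.90846402
N(d1) = 0.75939354; N(d2) = 0.61798284
C = S_0' * N(d1) - K * exp(-rT) * N(d2) = 1.01277061 * 0.75939354 - 0.9100 * 0.90846402 * 0.61798284 = 0.2582

Answer: Price = 0.2582


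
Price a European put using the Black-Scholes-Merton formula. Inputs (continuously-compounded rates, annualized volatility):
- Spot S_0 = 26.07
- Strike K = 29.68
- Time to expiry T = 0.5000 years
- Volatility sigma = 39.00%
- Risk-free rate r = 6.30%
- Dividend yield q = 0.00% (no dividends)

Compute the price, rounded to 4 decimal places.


d1 = (ln(S/K) + (r - q + 0.5*sigma^2) * T) / (sigma * sqrt(T)) = -0.21816308
d2 = d1 - sigma * sqrt(T) = -0.49393472
exp(-rT) = 0.96899096; exp(-qT) = 1.00000000
P = K * exp(-rT) * N(-d2) - S_0 * exp(-qT) * N(-d1)
N(-d1) = 0.58634897; N(-d2) = 0.68932386
P = 29.6800 * 0.96899096 * 0.68932386 - 26.0700 * 1.00000000 * 0.58634897 = 4.5386

Answer: Price = 4.5386


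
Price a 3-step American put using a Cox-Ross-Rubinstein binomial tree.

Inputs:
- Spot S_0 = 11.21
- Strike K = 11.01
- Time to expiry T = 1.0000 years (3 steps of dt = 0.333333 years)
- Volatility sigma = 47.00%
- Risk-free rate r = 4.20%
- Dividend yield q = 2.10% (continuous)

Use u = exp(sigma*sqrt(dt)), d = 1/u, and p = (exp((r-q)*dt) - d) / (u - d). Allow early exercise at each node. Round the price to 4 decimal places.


dt = T/N = 0.333333
u = exp(sigma*sqrt(dt)) = 1.311740; d = 1/u = 0.762346
p = (exp((r-q)*dt) - d) / (u - d) = 0.445361
Discount per step: exp(-r*dt) = 0.986098
Stock lattice S(k, i) with i counting down-moves:
  k=0: S(0,0) = 11.2100
  k=1: S(1,0) = 14.7046; S(1,1) = 8.5459
  k=2: S(2,0) = 19.2886; S(2,1) = 11.2100; S(2,2) = 6.5149
  k=3: S(3,0) = 25.3017; S(3,1) = 14.7046; S(3,2) = 8.5459; S(3,3) = 4.9666
Terminal payoffs V(N, i) = max(K - S_T, 0):
  V(3,0) = 0.000000; V(3,1) = 0.000000; V(3,2) = 2.464100; V(3,3) = 6.043366
Backward induction: V(k, i) = exp(-r*dt) * [p * V(k+1, i) + (1-p) * V(k+1, i+1)]; then take max(V_cont, immediate exercise) for American.
  V(2,0) = exp(-r*dt) * [p*0.000000 + (1-p)*0.000000] = 0.000000; exercise = 0.000000; V(2,0) = max -> 0.000000
  V(2,1) = exp(-r*dt) * [p*0.000000 + (1-p)*2.464100] = 1.347687; exercise = 0.000000; V(2,1) = max -> 1.347687
  V(2,2) = exp(-r*dt) * [p*2.464100 + (1-p)*6.043366] = 4.387446; exercise = 4.495067; V(2,2) = max -> 4.495067
  V(1,0) = exp(-r*dt) * [p*0.000000 + (1-p)*1.347687] = 0.737088; exercise = 0.000000; V(1,0) = max -> 0.737088
  V(1,1) = exp(-r*dt) * [p*1.347687 + (1-p)*4.495067] = 3.050343; exercise = 2.464100; V(1,1) = max -> 3.050343
  V(0,0) = exp(-r*dt) * [p*0.737088 + (1-p)*3.050343] = 1.992026; exercise = 0.000000; V(0,0) = max -> 1.992026

Answer: Price = V(0,0) = 1.9920


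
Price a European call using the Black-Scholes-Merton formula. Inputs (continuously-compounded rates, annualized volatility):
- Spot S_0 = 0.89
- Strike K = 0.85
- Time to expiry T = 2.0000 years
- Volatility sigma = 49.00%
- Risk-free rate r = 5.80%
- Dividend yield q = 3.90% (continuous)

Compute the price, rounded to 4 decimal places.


d1 = (ln(S/K) + (r - q + 0.5*sigma^2) * T) / (sigma * sqrt(T)) = 0.46767915
d2 = d1 - sigma * sqrt(T) = -0.22528550
exp(-rT) = 0.89047522; exp(-qT) = 0.92496443
C = S_0 * exp(-qT) * N(d1) - K * exp(-rT) * N(d2)
N(d1) = 0.67999297; N(d2) = 0.41087859
C = 0.8900 * 0.92496443 * 0.67999297 - 0.8500 * 0.89047522 * 0.41087859 = 0.2488

Answer: Price = 0.2488


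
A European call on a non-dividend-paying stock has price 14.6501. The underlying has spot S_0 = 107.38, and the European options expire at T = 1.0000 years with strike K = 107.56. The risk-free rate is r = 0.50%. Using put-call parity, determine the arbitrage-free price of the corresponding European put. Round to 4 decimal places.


Answer: Put price = 14.2936

Derivation:
Put-call parity: C - P = S_0 * exp(-qT) - K * exp(-rT).
S_0 * exp(-qT) = 107.3800 * 1.00000000 = 107.38000000
K * exp(-rT) = 107.5600 * 0.99501248 = 107.02354226
P = C - S*exp(-qT) + K*exp(-rT)
P = 14.6501 - 107.38000000 + 107.02354226 = 14.2936


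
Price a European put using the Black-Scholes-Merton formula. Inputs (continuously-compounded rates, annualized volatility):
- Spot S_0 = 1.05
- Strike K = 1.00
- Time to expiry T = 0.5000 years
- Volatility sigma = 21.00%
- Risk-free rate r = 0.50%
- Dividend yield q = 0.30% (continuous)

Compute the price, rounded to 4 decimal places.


Answer: Price = 0.0384

Derivation:
d1 = (ln(S/K) + (r - q + 0.5*sigma^2) * T) / (sigma * sqrt(T)) = 0.40955062
d2 = d1 - sigma * sqrt(T) = 0.26105819
exp(-rT) = 0.99750312; exp(-qT) = 0.99850112
P = K * exp(-rT) * N(-d2) - S_0 * exp(-qT) * N(-d1)
N(-d1) = 0.34106781; N(-d2) = 0.39702381
P = 1.0000 * 0.99750312 * 0.39702381 - 1.0500 * 0.99850112 * 0.34106781 = 0.0384


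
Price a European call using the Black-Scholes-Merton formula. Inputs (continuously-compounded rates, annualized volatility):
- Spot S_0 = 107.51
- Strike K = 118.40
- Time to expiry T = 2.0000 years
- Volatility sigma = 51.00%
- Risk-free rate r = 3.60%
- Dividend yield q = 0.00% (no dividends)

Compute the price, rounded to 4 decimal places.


Answer: Price = 29.3367

Derivation:
d1 = (ln(S/K) + (r - q + 0.5*sigma^2) * T) / (sigma * sqrt(T)) = 0.32667660
d2 = d1 - sigma * sqrt(T) = -0.39457232
exp(-rT) = 0.93053090; exp(-qT) = 1.00000000
C = S_0 * exp(-qT) * N(d1) - K * exp(-rT) * N(d2)
N(d1) = 0.62804375; N(d2) = 0.34657927
C = 107.5100 * 1.00000000 * 0.62804375 - 118.4000 * 0.93053090 * 0.34657927 = 29.3367


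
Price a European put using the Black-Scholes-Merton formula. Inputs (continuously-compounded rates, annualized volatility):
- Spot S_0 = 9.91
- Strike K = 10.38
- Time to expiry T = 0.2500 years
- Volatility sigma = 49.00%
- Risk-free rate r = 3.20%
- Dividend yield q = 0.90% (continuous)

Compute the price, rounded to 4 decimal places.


Answer: Price = 1.2022

Derivation:
d1 = (ln(S/K) + (r - q + 0.5*sigma^2) * T) / (sigma * sqrt(T)) = -0.04315930
d2 = d1 - sigma * sqrt(T) = -0.28815930
exp(-rT) = 0.99203191; exp(-qT) = 0.99775253
P = K * exp(-rT) * N(-d2) - S_0 * exp(-qT) * N(-d1)
N(-d1) = 0.51721273; N(-d2) = 0.61338760
P = 10.3800 * 0.99203191 * 0.61338760 - 9.9100 * 0.99775253 * 0.51721273 = 1.2022
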